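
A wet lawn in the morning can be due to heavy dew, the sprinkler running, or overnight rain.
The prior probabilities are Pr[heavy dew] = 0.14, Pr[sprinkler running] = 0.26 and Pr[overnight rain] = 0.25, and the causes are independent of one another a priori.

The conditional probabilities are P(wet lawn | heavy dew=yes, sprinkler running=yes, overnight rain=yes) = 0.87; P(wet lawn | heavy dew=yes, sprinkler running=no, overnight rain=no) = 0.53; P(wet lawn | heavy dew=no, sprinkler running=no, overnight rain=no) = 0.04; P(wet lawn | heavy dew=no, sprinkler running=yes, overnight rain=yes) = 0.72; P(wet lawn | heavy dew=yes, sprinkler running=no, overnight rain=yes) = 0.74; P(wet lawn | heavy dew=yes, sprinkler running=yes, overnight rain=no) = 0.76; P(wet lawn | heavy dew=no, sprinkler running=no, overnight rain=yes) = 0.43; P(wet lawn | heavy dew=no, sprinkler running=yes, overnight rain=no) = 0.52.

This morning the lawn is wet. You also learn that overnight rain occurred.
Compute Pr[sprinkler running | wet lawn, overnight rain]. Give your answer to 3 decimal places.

Pr[sprinkler running | wet lawn, overnight rain] ≈ 0.355

Sum P(wet lawn|·) weighted by the priors over the 4 (heavy dew, sprinkler running) configurations:
  P(wet lawn | overnight rain) = 0.43*0.86*0.74 + 0.72*0.86*0.26 + 0.74*0.14*0.74 + 0.87*0.14*0.26
        = 0.273652 + 0.160992 + 0.076664 + 0.031668 = 0.542976
Configurations with sprinkler running contribute 0.192660, so
  P(sprinkler running | wet lawn, overnight rain) = 0.192660 / 0.542976 ≈ 0.355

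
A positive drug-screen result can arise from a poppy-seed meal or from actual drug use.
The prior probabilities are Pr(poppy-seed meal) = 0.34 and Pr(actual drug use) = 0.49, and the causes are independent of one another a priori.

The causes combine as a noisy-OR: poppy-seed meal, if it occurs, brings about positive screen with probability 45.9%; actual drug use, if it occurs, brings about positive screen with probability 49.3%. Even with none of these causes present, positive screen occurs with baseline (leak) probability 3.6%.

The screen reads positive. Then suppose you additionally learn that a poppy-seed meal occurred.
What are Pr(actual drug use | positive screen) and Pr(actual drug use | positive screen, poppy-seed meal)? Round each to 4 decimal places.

Pr(actual drug use | positive screen) ≈ 0.7517; Pr(actual drug use | positive screen, poppy-seed meal) ≈ 0.5963

Under noisy-OR, P(positive screen | causes) = 1 − (1−0.036)·∏(1−qᵢ) over the active causes.
P(positive screen) = 0.036×0.66×0.51 + 0.511252×0.66×0.49 + 0.478476×0.34×0.51 + 0.735587×0.34×0.49 = 0.012118 + 0.165339 + 0.082968 + 0.122549 = 0.382974
Of this, 0.287888 comes from 0.165339 + 0.122549 (the actual drug use=true cases).
Hence the posterior is 0.287888/0.382974 ≈ 0.7517.

Now also conditioning on poppy-seed meal=true:
For the numerator, keep only actual drug use=true terms: 0.735587×0.49 = 0.360438
Normalizer over all consistent configurations: 0.478476×0.51 + 0.735587×0.49 = 0.604461
P(actual drug use | positive screen, poppy-seed meal) = 0.360438/0.604461 ≈ 0.5963
Conditioning on poppy-seed meal lowers the posterior on actual drug use: the classic explaining-away effect in a common-effect structure.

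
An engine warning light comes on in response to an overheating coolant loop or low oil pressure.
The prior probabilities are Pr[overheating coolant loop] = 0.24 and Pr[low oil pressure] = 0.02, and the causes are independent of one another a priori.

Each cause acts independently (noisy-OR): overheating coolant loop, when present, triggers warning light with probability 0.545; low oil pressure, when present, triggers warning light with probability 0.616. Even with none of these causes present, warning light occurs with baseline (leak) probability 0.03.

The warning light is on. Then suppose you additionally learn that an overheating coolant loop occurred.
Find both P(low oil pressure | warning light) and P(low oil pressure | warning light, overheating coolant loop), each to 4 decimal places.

Under noisy-OR, P(warning light | causes) = 1 − (1−0.03)·∏(1−qᵢ) over the active causes.
By total probability over the 4 (overheating coolant loop, low oil pressure) configurations:
  P(warning light) = 0.03×0.76×0.98 + 0.62752×0.76×0.02 + 0.55865×0.24×0.98 + 0.830522×0.24×0.02
        = 0.022344 + 0.009538 + 0.131394 + 0.003987 = 0.167263
Configurations with low oil pressure contribute 0.013525, so
  P(low oil pressure | warning light) = 0.013525 / 0.167263 ≈ 0.0809

With the extra evidence:
For the numerator, keep only low oil pressure=true terms: 0.830522*0.02 = 0.016610
Denominator P(warning light | overheating coolant loop): 0.55865*0.98 + 0.830522*0.02 = 0.564087
P(low oil pressure | warning light, overheating coolant loop) = 0.016610/0.564087 ≈ 0.0294
This is intercausal reasoning (explaining away): once overheating coolant loop accounts for the warning light, low oil pressure becomes less likely.

P(low oil pressure | warning light) ≈ 0.0809; P(low oil pressure | warning light, overheating coolant loop) ≈ 0.0294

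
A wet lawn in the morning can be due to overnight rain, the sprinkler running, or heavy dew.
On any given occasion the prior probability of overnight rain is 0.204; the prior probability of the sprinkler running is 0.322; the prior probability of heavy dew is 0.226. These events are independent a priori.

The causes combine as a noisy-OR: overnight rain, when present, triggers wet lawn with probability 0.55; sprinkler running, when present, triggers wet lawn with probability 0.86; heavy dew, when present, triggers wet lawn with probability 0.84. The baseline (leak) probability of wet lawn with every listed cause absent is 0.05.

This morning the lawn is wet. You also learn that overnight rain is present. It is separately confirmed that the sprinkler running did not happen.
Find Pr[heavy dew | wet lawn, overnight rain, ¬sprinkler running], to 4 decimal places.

Under noisy-OR, P(wet lawn | causes) = 1 − (1−0.05)·∏(1−qᵢ) over the active causes.
By total probability over both values of heavy dew:
  P(wet lawn | overnight rain, ¬sprinkler running) = 0.5725×0.774 + 0.9316×0.226
        = 0.443115 + 0.210542 = 0.653657
Configurations with heavy dew contribute 0.210542, so
  P(heavy dew | wet lawn, overnight rain, ¬sprinkler running) = 0.210542 / 0.653657 ≈ 0.3221

Pr[heavy dew | wet lawn, overnight rain, ¬sprinkler running] ≈ 0.3221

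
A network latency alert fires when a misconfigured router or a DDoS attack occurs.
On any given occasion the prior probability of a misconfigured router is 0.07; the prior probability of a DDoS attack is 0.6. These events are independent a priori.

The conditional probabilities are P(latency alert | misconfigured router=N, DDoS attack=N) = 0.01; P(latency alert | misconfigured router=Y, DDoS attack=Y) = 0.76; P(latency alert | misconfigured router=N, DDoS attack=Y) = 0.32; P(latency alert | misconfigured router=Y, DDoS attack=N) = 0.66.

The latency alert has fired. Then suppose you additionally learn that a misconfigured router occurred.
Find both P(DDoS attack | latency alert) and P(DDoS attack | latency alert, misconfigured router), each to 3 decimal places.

Weight on DDoS attack=true, given the evidence: 0.178560 + 0.031920 = 0.210480
The normalizing constant is 0.01×0.93×0.4 + 0.32×0.93×0.6 + 0.66×0.07×0.4 + 0.76×0.07×0.6 = 0.232680
P(DDoS attack | latency alert) = 0.210480/0.232680 ≈ 0.905

Now also conditioning on misconfigured router=true:
Sum P(latency alert|·) weighted by the priors over both values of DDoS attack:
  P(latency alert | misconfigured router) = 0.66*0.4 + 0.76*0.6
        = 0.264000 + 0.456000 = 0.720000
The terms with DDoS attack present sum to 0.456000, so
  P(DDoS attack | latency alert, misconfigured router) = 0.456000 / 0.720000 ≈ 0.633
Conditioning on misconfigured router lowers the posterior on DDoS attack: the classic explaining-away effect in a common-effect structure.

P(DDoS attack | latency alert) ≈ 0.905; P(DDoS attack | latency alert, misconfigured router) ≈ 0.633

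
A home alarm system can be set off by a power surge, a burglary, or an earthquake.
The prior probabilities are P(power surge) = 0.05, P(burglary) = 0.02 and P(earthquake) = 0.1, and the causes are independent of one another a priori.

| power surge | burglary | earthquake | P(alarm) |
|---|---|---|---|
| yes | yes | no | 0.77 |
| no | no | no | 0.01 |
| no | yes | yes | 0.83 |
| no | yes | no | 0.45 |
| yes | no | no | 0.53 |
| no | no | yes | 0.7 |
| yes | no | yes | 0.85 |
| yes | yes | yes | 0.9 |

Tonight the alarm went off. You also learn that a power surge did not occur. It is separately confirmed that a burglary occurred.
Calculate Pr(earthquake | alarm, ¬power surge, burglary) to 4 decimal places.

P(alarm | ¬power surge, burglary) = 0.45·0.9 + 0.83·0.1 = 0.405000 + 0.083000 = 0.488000
Of this, 0.083000 comes from 0.83·0.1 (the earthquake=true cases).
P(earthquake | alarm, ¬power surge, burglary) = 0.083000 / 0.488000 ≈ 0.1701

Pr(earthquake | alarm, ¬power surge, burglary) ≈ 0.1701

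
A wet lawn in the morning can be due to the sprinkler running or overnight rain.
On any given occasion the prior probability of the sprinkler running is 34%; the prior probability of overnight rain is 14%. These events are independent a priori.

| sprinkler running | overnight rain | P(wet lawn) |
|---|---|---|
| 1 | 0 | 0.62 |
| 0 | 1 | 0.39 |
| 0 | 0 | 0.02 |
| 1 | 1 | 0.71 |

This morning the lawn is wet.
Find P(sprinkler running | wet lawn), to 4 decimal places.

P(sprinkler running | wet lawn) ≈ 0.8195

Numerator (weight on configurations with sprinkler running): 0.181288 + 0.033796 = 0.215084
The normalizing constant is 0.02·0.66·0.86 + 0.39·0.66·0.14 + 0.62·0.34·0.86 + 0.71·0.34·0.14 = 0.262472
P(sprinkler running | wet lawn) = 0.215084/0.262472 ≈ 0.8195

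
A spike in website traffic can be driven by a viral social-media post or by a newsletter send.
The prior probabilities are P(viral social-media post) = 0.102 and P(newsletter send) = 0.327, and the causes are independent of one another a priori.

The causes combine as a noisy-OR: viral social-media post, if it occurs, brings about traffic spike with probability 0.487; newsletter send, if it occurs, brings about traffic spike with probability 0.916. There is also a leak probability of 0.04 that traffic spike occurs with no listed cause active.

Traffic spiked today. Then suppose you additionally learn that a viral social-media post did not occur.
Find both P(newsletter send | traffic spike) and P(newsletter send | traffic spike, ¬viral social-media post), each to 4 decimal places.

P(newsletter send | traffic spike) ≈ 0.8365; P(newsletter send | traffic spike, ¬viral social-media post) ≈ 0.9178

Under noisy-OR, P(traffic spike | causes) = 1 − (1−0.04)·∏(1−qᵢ) over the active causes.
P(traffic spike) = 0.04×0.898×0.673 + 0.91936×0.898×0.327 + 0.50752×0.102×0.673 + 0.958632×0.102×0.327 = 0.024174 + 0.269966 + 0.034839 + 0.031974 = 0.360953
The newsletter send-present share is 0.269966 + 0.031974 = 0.301940.
Hence the posterior is 0.301940/0.360953 ≈ 0.8365.

Now condition on the additional information:
Sum P(traffic spike|·) weighted by the priors over both values of newsletter send:
  P(traffic spike | ¬viral social-media post) = 0.04×0.673 + 0.91936×0.327
        = 0.026920 + 0.300631 = 0.327551
Configurations with newsletter send contribute 0.300631, so
  P(newsletter send | traffic spike, ¬viral social-media post) = 0.300631 / 0.327551 ≈ 0.9178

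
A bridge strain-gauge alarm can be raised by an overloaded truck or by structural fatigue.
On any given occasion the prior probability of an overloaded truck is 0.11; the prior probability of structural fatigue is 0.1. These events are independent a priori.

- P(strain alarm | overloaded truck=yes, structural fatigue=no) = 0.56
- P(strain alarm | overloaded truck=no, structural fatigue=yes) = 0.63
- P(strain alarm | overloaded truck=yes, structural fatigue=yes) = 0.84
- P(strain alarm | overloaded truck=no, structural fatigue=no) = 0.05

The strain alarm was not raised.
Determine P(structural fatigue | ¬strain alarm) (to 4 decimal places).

P(¬strain alarm) = 0.95*0.89*0.9 + 0.37*0.89*0.1 + 0.44*0.11*0.9 + 0.16*0.11*0.1 = 0.760950 + 0.032930 + 0.043560 + 0.001760 = 0.839200
Restricting to configurations with structural fatigue present: 0.032930 + 0.001760 = 0.034690.
So P(structural fatigue | ¬strain alarm) = 0.034690/0.839200 ≈ 0.0413.

P(structural fatigue | ¬strain alarm) ≈ 0.0413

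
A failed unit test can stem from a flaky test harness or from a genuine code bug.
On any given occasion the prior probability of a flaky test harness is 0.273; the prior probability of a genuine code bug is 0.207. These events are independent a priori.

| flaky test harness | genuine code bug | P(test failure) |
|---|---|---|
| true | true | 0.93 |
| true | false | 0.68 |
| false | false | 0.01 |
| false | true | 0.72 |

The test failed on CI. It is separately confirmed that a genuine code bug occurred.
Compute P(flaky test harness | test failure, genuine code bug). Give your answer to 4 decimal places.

P(flaky test harness | test failure, genuine code bug) ≈ 0.3266

P(test failure | genuine code bug) = 0.72×0.727 + 0.93×0.273 = 0.523440 + 0.253890 = 0.777330
Of this, 0.253890 comes from 0.93×0.273 (the flaky test harness=true cases).
P(flaky test harness | test failure, genuine code bug) = 0.253890 / 0.777330 ≈ 0.3266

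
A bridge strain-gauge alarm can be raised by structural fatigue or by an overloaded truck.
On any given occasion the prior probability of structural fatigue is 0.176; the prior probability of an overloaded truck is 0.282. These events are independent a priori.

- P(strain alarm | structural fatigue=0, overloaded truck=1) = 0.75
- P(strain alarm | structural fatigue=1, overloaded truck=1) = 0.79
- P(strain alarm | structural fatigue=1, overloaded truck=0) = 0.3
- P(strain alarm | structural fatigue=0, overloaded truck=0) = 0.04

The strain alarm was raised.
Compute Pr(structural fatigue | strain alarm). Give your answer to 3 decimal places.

Pr(structural fatigue | strain alarm) ≈ 0.280

Enumerate the 4 (structural fatigue, overloaded truck) configurations and weight by the priors:
  P(strain alarm) = 0.04*0.824*0.718 + 0.75*0.824*0.282 + 0.3*0.176*0.718 + 0.79*0.176*0.282
        = 0.023665 + 0.174276 + 0.037910 + 0.039209 = 0.275060
Keeping only the structural fatigue-present terms gives 0.077119, so
  P(structural fatigue | strain alarm) = 0.077119 / 0.275060 ≈ 0.280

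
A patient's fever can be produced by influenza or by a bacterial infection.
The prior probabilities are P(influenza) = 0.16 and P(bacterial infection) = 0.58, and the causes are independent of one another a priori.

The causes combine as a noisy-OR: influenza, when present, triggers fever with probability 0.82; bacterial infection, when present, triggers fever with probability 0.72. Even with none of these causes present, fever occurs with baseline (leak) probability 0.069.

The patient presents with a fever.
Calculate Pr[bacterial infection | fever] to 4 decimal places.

Pr[bacterial infection | fever] ≈ 0.8482

Under noisy-OR, P(fever | causes) = 1 − (1−0.069)·∏(1−qᵢ) over the active causes.
Sum P(fever|·) weighted by the priors over the 4 (influenza, bacterial infection) configurations:
  P(fever) = 0.069·0.84·0.42 + 0.73932·0.84·0.58 + 0.83242·0.16·0.42 + 0.953078·0.16·0.58
        = 0.024343 + 0.360197 + 0.055939 + 0.088446 = 0.528925
The terms with bacterial infection present sum to 0.448643, so
  P(bacterial infection | fever) = 0.448643 / 0.528925 ≈ 0.8482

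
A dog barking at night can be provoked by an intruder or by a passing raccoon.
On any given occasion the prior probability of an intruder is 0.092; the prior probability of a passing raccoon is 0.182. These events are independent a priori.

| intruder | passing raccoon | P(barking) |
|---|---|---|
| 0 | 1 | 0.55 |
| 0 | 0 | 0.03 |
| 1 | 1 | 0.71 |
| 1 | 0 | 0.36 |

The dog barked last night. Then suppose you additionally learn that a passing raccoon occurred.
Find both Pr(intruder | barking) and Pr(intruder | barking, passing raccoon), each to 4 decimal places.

Pr(intruder | barking) ≈ 0.2562; Pr(intruder | barking, passing raccoon) ≈ 0.1157

Numerator (weight on configurations with intruder): 0.027092 + 0.011888 = 0.038980
The normalizing constant is 0.03*0.908*0.818 + 0.55*0.908*0.182 + 0.36*0.092*0.818 + 0.71*0.092*0.182 = 0.152153
Posterior = 0.038980 / 0.152153 ≈ 0.2562

With the extra evidence:
Sum P(barking|·) weighted by the priors over both values of intruder:
  P(barking | passing raccoon) = 0.55*0.908 + 0.71*0.092
        = 0.499400 + 0.065320 = 0.564720
Configurations with intruder contribute 0.065320, so
  P(intruder | barking, passing raccoon) = 0.065320 / 0.564720 ≈ 0.1157
— passing raccoon explains away the evidence for intruder.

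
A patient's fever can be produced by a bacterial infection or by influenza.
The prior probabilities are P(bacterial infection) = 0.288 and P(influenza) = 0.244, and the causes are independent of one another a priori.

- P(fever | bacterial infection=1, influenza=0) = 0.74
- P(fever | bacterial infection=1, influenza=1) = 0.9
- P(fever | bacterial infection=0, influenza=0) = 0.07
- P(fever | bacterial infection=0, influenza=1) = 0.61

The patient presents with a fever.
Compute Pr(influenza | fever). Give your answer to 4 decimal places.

P(fever) = 0.07·0.712·0.756 + 0.61·0.712·0.244 + 0.74·0.288·0.756 + 0.9·0.288·0.244 = 0.037679 + 0.105974 + 0.161119 + 0.063245 = 0.368017
The influenza-present share is 0.105974 + 0.063245 = 0.169219.
Hence the posterior is 0.169219/0.368017 ≈ 0.4598.

Pr(influenza | fever) ≈ 0.4598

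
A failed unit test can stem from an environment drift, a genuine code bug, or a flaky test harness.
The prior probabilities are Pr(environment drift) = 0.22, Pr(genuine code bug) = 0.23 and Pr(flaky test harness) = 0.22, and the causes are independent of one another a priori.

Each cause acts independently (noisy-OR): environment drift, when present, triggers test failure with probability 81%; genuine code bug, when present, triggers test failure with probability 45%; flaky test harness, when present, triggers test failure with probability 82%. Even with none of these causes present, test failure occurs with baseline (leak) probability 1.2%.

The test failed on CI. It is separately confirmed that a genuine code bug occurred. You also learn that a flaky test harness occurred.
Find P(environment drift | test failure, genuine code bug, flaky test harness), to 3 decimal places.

P(environment drift | test failure, genuine code bug, flaky test harness) ≈ 0.235

Under noisy-OR, P(test failure | causes) = 1 − (1−0.012)·∏(1−qᵢ) over the active causes.
For the numerator, keep only environment drift=true terms: 0.981416*0.22 = 0.215912
Denominator P(test failure | genuine code bug, flaky test harness): 0.902188*0.78 + 0.981416*0.22 = 0.919619
Posterior = 0.215912 / 0.919619 ≈ 0.235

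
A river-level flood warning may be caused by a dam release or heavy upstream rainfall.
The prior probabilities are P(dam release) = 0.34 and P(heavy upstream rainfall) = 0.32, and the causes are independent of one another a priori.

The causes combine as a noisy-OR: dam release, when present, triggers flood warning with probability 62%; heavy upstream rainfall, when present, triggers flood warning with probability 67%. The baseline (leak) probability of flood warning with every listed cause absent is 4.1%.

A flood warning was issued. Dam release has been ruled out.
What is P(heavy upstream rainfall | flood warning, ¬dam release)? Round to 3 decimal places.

Under noisy-OR, P(flood warning | causes) = 1 − (1−0.041)·∏(1−qᵢ) over the active causes.
By total probability over both values of heavy upstream rainfall:
  P(flood warning | ¬dam release) = 0.041·0.68 + 0.68353·0.32
        = 0.027880 + 0.218730 = 0.246610
The terms with heavy upstream rainfall present sum to 0.218730, so
  P(heavy upstream rainfall | flood warning, ¬dam release) = 0.218730 / 0.246610 ≈ 0.887

P(heavy upstream rainfall | flood warning, ¬dam release) ≈ 0.887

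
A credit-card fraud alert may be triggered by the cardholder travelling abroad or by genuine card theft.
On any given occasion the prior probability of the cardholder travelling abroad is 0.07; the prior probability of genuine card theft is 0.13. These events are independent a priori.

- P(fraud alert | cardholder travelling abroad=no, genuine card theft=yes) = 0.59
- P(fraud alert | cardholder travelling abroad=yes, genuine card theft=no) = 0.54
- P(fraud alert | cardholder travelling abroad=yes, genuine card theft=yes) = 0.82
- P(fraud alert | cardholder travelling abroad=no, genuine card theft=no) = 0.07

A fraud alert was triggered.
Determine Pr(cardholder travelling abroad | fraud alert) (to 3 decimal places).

Pr(cardholder travelling abroad | fraud alert) ≈ 0.240

P(fraud alert) = 0.07*0.93*0.87 + 0.59*0.93*0.13 + 0.54*0.07*0.87 + 0.82*0.07*0.13 = 0.056637 + 0.071331 + 0.032886 + 0.007462 = 0.168316
Of this, 0.040348 comes from 0.032886 + 0.007462 (the cardholder travelling abroad=true cases).
Hence the posterior is 0.040348/0.168316 ≈ 0.240.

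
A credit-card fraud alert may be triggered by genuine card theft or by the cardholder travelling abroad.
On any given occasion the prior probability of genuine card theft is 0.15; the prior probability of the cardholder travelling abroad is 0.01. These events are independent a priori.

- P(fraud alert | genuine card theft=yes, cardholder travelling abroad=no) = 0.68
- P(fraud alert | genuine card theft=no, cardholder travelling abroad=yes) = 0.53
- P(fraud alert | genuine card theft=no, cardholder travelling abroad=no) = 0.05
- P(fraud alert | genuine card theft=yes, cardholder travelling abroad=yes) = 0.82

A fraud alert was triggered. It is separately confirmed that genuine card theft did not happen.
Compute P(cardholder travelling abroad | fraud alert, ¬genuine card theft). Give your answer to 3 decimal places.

P(cardholder travelling abroad | fraud alert, ¬genuine card theft) ≈ 0.097

Weight on cardholder travelling abroad=true, given the evidence: 0.53*0.01 = 0.005300
Denominator P(fraud alert | ¬genuine card theft): 0.05*0.99 + 0.53*0.01 = 0.054800
Posterior = 0.005300 / 0.054800 ≈ 0.097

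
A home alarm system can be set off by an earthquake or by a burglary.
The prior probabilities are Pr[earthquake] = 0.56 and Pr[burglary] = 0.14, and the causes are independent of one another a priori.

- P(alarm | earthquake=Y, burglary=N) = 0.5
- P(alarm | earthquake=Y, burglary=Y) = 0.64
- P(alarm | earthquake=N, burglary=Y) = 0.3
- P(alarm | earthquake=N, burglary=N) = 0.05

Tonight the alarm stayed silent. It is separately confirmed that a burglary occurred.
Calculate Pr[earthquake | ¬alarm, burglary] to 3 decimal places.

Pr[earthquake | ¬alarm, burglary] ≈ 0.396

For the numerator, keep only earthquake=true terms: 0.36*0.56 = 0.201600
Denominator P(¬alarm | burglary): 0.7*0.44 + 0.36*0.56 = 0.509600
Posterior = 0.201600 / 0.509600 ≈ 0.396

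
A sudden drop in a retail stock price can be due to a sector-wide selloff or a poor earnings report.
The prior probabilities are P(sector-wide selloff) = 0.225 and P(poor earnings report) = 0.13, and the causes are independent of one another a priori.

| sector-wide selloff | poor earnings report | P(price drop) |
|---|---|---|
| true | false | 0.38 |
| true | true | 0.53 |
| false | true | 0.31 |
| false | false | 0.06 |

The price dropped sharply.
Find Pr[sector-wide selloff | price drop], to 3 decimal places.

Numerator (weight on configurations with sector-wide selloff): 0.074385 + 0.015503 = 0.089888
Denominator P(price drop): 0.06×0.775×0.87 + 0.31×0.775×0.13 + 0.38×0.225×0.87 + 0.53×0.225×0.13 = 0.161575
P(sector-wide selloff | price drop) = 0.089888/0.161575 ≈ 0.556

Pr[sector-wide selloff | price drop] ≈ 0.556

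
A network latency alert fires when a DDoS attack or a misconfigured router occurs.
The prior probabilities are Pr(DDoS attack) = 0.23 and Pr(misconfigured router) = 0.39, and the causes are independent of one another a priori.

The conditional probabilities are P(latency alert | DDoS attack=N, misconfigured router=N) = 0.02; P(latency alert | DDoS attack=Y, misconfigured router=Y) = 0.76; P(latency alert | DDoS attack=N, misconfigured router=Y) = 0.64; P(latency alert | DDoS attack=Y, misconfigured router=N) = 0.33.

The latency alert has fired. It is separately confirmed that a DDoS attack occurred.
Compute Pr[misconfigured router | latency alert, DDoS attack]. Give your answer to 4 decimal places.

Pr[misconfigured router | latency alert, DDoS attack] ≈ 0.5955

Enumerate both values of misconfigured router and weight by the priors:
  P(latency alert | DDoS attack) = 0.33*0.61 + 0.76*0.39
        = 0.201300 + 0.296400 = 0.497700
Configurations with misconfigured router contribute 0.296400, so
  P(misconfigured router | latency alert, DDoS attack) = 0.296400 / 0.497700 ≈ 0.5955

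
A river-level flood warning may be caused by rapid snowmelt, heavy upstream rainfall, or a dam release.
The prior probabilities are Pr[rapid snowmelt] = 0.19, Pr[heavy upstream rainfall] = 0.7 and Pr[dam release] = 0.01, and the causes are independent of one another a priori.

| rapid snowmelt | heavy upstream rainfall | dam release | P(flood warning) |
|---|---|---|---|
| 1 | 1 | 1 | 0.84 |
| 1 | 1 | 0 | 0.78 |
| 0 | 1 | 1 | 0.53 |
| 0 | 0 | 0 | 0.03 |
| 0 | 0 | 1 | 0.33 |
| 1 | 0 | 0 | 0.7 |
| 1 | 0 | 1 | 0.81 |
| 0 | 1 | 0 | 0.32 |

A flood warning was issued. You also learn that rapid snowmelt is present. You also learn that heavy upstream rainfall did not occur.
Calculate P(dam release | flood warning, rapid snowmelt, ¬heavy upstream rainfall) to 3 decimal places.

P(dam release | flood warning, rapid snowmelt, ¬heavy upstream rainfall) ≈ 0.012

Sum P(flood warning|·) weighted by the priors over both values of dam release:
  P(flood warning | rapid snowmelt, ¬heavy upstream rainfall) = 0.7×0.99 + 0.81×0.01
        = 0.693000 + 0.008100 = 0.701100
Keeping only the dam release-present terms gives 0.008100, so
  P(dam release | flood warning, rapid snowmelt, ¬heavy upstream rainfall) = 0.008100 / 0.701100 ≈ 0.012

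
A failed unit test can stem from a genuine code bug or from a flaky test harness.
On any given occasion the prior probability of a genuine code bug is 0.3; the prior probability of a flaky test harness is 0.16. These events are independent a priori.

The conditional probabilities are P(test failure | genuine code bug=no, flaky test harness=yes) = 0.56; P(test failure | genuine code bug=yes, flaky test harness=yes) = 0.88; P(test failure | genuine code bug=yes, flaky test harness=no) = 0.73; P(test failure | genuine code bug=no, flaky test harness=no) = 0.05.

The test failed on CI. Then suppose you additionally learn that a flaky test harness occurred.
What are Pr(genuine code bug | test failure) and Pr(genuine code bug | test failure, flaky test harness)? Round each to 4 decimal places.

Pr(genuine code bug | test failure) ≈ 0.7106; Pr(genuine code bug | test failure, flaky test harness) ≈ 0.4024

P(test failure) = 0.05×0.7×0.84 + 0.56×0.7×0.16 + 0.73×0.3×0.84 + 0.88×0.3×0.16 = 0.029400 + 0.062720 + 0.183960 + 0.042240 = 0.318320
Of this, 0.226200 comes from 0.183960 + 0.042240 (the genuine code bug=true cases).
P(genuine code bug | test failure) = 0.226200 / 0.318320 ≈ 0.7106

With the extra evidence:
By total probability over both values of genuine code bug:
  P(test failure | flaky test harness) = 0.56·0.7 + 0.88·0.3
        = 0.392000 + 0.264000 = 0.656000
Configurations with genuine code bug contribute 0.264000, so
  P(genuine code bug | test failure, flaky test harness) = 0.264000 / 0.656000 ≈ 0.4024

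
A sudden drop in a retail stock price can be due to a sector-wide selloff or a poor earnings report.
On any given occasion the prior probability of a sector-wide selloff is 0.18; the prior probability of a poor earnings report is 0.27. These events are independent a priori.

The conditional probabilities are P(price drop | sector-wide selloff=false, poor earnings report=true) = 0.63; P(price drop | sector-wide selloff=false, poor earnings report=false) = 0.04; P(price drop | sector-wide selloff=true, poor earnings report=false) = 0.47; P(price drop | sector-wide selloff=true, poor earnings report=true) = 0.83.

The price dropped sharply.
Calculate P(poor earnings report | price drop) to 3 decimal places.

Weight on poor earnings report=true, given the evidence: 0.139482 + 0.040338 = 0.179820
Normalizer over all consistent configurations: 0.04·0.82·0.73 + 0.63·0.82·0.27 + 0.47·0.18·0.73 + 0.83·0.18·0.27 = 0.265522
P(poor earnings report | price drop) = 0.179820/0.265522 ≈ 0.677

P(poor earnings report | price drop) ≈ 0.677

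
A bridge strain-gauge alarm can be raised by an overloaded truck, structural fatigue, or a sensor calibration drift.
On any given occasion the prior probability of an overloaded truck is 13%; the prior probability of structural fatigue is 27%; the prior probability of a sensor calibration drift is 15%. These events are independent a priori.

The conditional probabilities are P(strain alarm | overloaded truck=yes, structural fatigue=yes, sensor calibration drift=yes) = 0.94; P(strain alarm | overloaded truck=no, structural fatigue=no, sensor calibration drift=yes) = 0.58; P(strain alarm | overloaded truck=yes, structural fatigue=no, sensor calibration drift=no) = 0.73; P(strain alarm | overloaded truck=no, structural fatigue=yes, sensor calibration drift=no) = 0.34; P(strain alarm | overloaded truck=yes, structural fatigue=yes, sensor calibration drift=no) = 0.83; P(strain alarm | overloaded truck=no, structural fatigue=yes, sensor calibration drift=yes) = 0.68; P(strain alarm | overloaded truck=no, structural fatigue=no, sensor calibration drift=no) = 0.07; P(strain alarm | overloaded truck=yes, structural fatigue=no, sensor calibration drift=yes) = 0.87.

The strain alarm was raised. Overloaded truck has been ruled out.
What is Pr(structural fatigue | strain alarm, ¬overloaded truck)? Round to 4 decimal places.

Pr(structural fatigue | strain alarm, ¬overloaded truck) ≈ 0.4968

By total probability over the 4 (structural fatigue, sensor calibration drift) configurations:
  P(strain alarm | ¬overloaded truck) = 0.07*0.73*0.85 + 0.58*0.73*0.15 + 0.34*0.27*0.85 + 0.68*0.27*0.15
        = 0.043435 + 0.063510 + 0.078030 + 0.027540 = 0.212515
Configurations with structural fatigue contribute 0.105570, so
  P(structural fatigue | strain alarm, ¬overloaded truck) = 0.105570 / 0.212515 ≈ 0.4968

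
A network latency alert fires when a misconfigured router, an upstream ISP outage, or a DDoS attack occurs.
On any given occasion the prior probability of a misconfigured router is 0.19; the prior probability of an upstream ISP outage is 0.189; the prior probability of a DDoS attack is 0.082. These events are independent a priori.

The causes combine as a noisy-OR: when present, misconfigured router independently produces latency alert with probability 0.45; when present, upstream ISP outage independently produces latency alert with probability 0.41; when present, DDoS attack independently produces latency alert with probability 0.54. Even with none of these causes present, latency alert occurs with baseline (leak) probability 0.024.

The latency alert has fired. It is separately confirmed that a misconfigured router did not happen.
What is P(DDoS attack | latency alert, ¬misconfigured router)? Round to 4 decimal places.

Under noisy-OR, P(latency alert | causes) = 1 − (1−0.024)·∏(1−qᵢ) over the active causes.
Enumerate the 4 (upstream ISP outage, DDoS attack) configurations and weight by the priors:
  P(latency alert | ¬misconfigured router) = 0.024·0.811·0.918 + 0.55104·0.811·0.082 + 0.42416·0.189·0.918 + 0.735114·0.189·0.082
        = 0.017868 + 0.036645 + 0.073593 + 0.011393 = 0.139499
Configurations with DDoS attack contribute 0.048038, so
  P(DDoS attack | latency alert, ¬misconfigured router) = 0.048038 / 0.139499 ≈ 0.3444

P(DDoS attack | latency alert, ¬misconfigured router) ≈ 0.3444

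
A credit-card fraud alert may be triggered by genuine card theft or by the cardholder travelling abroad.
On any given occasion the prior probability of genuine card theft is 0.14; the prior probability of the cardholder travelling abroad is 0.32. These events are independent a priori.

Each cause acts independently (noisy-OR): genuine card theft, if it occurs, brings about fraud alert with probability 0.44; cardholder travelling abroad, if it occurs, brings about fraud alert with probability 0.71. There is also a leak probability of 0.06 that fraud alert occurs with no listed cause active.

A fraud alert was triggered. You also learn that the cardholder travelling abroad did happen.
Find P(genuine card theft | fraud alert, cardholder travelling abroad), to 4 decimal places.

P(genuine card theft | fraud alert, cardholder travelling abroad) ≈ 0.1594

Under noisy-OR, P(fraud alert | causes) = 1 − (1−0.06)·∏(1−qᵢ) over the active causes.
P(fraud alert | cardholder travelling abroad) = 0.7274*0.86 + 0.847344*0.14 = 0.625564 + 0.118628 = 0.744192
The genuine card theft-present share is 0.847344*0.14 = 0.118628.
P(genuine card theft | fraud alert, cardholder travelling abroad) = 0.118628 / 0.744192 ≈ 0.1594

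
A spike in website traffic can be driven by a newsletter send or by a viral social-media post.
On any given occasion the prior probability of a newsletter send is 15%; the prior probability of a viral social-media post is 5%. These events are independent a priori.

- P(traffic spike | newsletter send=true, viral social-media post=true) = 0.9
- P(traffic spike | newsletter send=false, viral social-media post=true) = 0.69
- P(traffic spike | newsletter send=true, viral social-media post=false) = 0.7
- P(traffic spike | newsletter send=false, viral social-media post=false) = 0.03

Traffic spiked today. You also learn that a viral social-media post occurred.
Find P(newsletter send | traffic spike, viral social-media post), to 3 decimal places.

P(newsletter send | traffic spike, viral social-media post) ≈ 0.187

For the numerator, keep only newsletter send=true terms: 0.9·0.15 = 0.135000
The normalizing constant is 0.69·0.85 + 0.9·0.15 = 0.721500
P(newsletter send | traffic spike, viral social-media post) = 0.135000/0.721500 ≈ 0.187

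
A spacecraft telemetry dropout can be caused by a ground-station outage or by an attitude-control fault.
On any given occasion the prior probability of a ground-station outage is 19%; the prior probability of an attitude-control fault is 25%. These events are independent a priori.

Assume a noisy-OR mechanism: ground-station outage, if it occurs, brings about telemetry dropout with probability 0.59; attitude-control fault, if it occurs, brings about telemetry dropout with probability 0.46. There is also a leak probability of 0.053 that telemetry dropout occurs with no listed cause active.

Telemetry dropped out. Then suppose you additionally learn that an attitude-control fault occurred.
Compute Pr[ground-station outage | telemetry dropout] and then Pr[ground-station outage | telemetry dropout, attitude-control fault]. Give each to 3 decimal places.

Pr[ground-station outage | telemetry dropout] ≈ 0.487; Pr[ground-station outage | telemetry dropout, attitude-control fault] ≈ 0.275

Under noisy-OR, P(telemetry dropout | causes) = 1 − (1−0.053)·∏(1−qᵢ) over the active causes.
Weight on ground-station outage=true, given the evidence: 0.087172 + 0.037541 = 0.124713
Denominator P(telemetry dropout): 0.053*0.81*0.75 + 0.48862*0.81*0.25 + 0.61173*0.19*0.75 + 0.790334*0.19*0.25 = 0.255857
Posterior = 0.124713 / 0.255857 ≈ 0.487

Now condition on the additional information:
Sum P(telemetry dropout|·) weighted by the priors over both values of ground-station outage:
  P(telemetry dropout | attitude-control fault) = 0.48862·0.81 + 0.790334·0.19
        = 0.395782 + 0.150163 = 0.545945
Keeping only the ground-station outage-present terms gives 0.150163, so
  P(ground-station outage | telemetry dropout, attitude-control fault) = 0.150163 / 0.545945 ≈ 0.275
Conditioning on attitude-control fault lowers the posterior on ground-station outage: the classic explaining-away effect in a common-effect structure.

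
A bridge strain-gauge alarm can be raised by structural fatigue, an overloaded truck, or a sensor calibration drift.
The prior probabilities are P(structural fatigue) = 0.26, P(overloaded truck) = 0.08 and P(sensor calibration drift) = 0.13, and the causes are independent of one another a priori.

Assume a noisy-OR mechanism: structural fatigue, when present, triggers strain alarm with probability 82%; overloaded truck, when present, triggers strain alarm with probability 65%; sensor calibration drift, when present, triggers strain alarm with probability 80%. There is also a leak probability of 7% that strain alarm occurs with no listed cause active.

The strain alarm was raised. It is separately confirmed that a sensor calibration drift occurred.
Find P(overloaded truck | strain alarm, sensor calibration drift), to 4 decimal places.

P(overloaded truck | strain alarm, sensor calibration drift) ≈ 0.0881

Under noisy-OR, P(strain alarm | causes) = 1 − (1−0.07)·∏(1−qᵢ) over the active causes.
Sum P(strain alarm|·) weighted by the priors over the 4 (structural fatigue, overloaded truck) configurations:
  P(strain alarm | sensor calibration drift) = 0.814×0.74×0.92 + 0.9349×0.74×0.08 + 0.96652×0.26×0.92 + 0.988282×0.26×0.08
        = 0.554171 + 0.055346 + 0.231192 + 0.020556 = 0.861265
Configurations with overloaded truck contribute 0.075902, so
  P(overloaded truck | strain alarm, sensor calibration drift) = 0.075902 / 0.861265 ≈ 0.0881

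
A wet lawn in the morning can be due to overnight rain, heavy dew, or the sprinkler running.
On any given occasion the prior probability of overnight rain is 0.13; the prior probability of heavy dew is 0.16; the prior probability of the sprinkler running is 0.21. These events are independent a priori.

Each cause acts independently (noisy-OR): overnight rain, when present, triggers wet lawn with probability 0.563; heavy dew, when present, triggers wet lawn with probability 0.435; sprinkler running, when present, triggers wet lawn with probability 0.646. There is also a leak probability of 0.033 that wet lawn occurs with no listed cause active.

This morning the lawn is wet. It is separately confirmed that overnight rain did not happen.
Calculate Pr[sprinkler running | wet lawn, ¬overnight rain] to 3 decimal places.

Under noisy-OR, P(wet lawn | causes) = 1 − (1−0.033)·∏(1−qᵢ) over the active causes.
For the numerator, keep only sprinkler running=true terms: 0.116015 + 0.027101 = 0.143116
Normalizer over all consistent configurations: 0.033×0.84×0.79 + 0.657682×0.84×0.21 + 0.453645×0.16×0.79 + 0.80659×0.16×0.21 = 0.222356
P(sprinkler running | wet lawn, ¬overnight rain) = 0.143116/0.222356 ≈ 0.644

Pr[sprinkler running | wet lawn, ¬overnight rain] ≈ 0.644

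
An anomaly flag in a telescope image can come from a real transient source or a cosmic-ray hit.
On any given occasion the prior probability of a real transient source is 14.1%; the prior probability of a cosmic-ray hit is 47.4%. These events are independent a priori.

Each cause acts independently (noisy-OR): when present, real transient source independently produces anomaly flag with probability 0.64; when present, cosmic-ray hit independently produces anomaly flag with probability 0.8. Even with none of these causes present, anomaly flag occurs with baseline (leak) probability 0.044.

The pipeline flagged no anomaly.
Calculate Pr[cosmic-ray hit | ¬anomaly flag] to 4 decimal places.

Under noisy-OR, P(anomaly flag | causes) = 1 − (1−0.044)·∏(1−qᵢ) over the active causes.
P(¬anomaly flag) = 0.956·0.859·0.526 + 0.1912·0.859·0.474 + 0.34416·0.141·0.526 + 0.068832·0.141·0.474 = 0.431953 + 0.077850 + 0.025525 + 0.004600 = 0.539928
Of this, 0.082450 comes from 0.077850 + 0.004600 (the cosmic-ray hit=true cases).
Hence the posterior is 0.082450/0.539928 ≈ 0.1527.

Pr[cosmic-ray hit | ¬anomaly flag] ≈ 0.1527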